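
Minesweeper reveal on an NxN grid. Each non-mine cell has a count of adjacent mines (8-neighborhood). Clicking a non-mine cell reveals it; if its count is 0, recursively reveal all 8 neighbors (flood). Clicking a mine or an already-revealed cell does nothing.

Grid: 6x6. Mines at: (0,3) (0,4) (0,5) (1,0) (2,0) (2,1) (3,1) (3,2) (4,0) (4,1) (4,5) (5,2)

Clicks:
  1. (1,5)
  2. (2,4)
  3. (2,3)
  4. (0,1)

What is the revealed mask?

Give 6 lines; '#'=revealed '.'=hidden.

Click 1 (1,5) count=2: revealed 1 new [(1,5)] -> total=1
Click 2 (2,4) count=0: revealed 8 new [(1,3) (1,4) (2,3) (2,4) (2,5) (3,3) (3,4) (3,5)] -> total=9
Click 3 (2,3) count=1: revealed 0 new [(none)] -> total=9
Click 4 (0,1) count=1: revealed 1 new [(0,1)] -> total=10

Answer: .#....
...###
...###
...###
......
......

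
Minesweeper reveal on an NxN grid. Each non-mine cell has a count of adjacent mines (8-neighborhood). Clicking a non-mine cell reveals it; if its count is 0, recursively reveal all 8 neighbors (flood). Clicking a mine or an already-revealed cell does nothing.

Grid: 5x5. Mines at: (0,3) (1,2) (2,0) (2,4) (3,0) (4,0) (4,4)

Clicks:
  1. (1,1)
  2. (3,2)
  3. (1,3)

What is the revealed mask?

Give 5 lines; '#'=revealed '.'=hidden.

Click 1 (1,1) count=2: revealed 1 new [(1,1)] -> total=1
Click 2 (3,2) count=0: revealed 9 new [(2,1) (2,2) (2,3) (3,1) (3,2) (3,3) (4,1) (4,2) (4,3)] -> total=10
Click 3 (1,3) count=3: revealed 1 new [(1,3)] -> total=11

Answer: .....
.#.#.
.###.
.###.
.###.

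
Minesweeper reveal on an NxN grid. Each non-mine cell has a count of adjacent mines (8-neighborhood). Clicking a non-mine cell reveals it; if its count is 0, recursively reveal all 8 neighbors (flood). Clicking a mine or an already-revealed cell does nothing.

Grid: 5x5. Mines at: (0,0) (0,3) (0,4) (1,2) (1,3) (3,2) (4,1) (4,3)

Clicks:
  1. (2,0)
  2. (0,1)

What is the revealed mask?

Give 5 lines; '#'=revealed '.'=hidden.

Click 1 (2,0) count=0: revealed 6 new [(1,0) (1,1) (2,0) (2,1) (3,0) (3,1)] -> total=6
Click 2 (0,1) count=2: revealed 1 new [(0,1)] -> total=7

Answer: .#...
##...
##...
##...
.....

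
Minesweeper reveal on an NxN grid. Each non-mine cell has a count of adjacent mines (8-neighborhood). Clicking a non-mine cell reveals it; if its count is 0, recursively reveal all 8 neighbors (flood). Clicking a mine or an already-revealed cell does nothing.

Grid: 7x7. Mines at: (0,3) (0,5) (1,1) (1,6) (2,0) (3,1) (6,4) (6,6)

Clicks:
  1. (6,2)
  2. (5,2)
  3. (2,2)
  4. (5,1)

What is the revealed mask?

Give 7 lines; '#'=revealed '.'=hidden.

Click 1 (6,2) count=0: revealed 32 new [(1,2) (1,3) (1,4) (1,5) (2,2) (2,3) (2,4) (2,5) (2,6) (3,2) (3,3) (3,4) (3,5) (3,6) (4,0) (4,1) (4,2) (4,3) (4,4) (4,5) (4,6) (5,0) (5,1) (5,2) (5,3) (5,4) (5,5) (5,6) (6,0) (6,1) (6,2) (6,3)] -> total=32
Click 2 (5,2) count=0: revealed 0 new [(none)] -> total=32
Click 3 (2,2) count=2: revealed 0 new [(none)] -> total=32
Click 4 (5,1) count=0: revealed 0 new [(none)] -> total=32

Answer: .......
..####.
..#####
..#####
#######
#######
####...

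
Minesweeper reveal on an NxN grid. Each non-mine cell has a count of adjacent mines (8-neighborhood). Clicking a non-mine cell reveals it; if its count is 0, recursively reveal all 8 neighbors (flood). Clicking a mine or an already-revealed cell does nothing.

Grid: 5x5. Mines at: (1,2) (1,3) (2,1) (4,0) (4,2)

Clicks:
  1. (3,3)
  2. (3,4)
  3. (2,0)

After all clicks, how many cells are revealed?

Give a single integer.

Click 1 (3,3) count=1: revealed 1 new [(3,3)] -> total=1
Click 2 (3,4) count=0: revealed 5 new [(2,3) (2,4) (3,4) (4,3) (4,4)] -> total=6
Click 3 (2,0) count=1: revealed 1 new [(2,0)] -> total=7

Answer: 7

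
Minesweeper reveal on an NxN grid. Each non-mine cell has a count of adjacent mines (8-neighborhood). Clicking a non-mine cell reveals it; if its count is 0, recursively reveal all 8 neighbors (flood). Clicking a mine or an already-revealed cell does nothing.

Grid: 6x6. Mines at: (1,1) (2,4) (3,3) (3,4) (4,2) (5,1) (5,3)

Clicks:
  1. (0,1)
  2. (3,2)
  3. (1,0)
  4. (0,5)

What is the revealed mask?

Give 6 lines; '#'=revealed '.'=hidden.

Click 1 (0,1) count=1: revealed 1 new [(0,1)] -> total=1
Click 2 (3,2) count=2: revealed 1 new [(3,2)] -> total=2
Click 3 (1,0) count=1: revealed 1 new [(1,0)] -> total=3
Click 4 (0,5) count=0: revealed 8 new [(0,2) (0,3) (0,4) (0,5) (1,2) (1,3) (1,4) (1,5)] -> total=11

Answer: .#####
#.####
......
..#...
......
......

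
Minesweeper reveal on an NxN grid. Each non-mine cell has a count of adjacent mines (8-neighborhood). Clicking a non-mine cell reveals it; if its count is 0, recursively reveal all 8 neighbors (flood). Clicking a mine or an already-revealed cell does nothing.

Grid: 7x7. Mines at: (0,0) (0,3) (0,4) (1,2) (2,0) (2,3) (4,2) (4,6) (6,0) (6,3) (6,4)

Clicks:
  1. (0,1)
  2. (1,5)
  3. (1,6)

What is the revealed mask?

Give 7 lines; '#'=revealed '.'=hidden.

Answer: .#...##
....###
....###
....###
.......
.......
.......

Derivation:
Click 1 (0,1) count=2: revealed 1 new [(0,1)] -> total=1
Click 2 (1,5) count=1: revealed 1 new [(1,5)] -> total=2
Click 3 (1,6) count=0: revealed 10 new [(0,5) (0,6) (1,4) (1,6) (2,4) (2,5) (2,6) (3,4) (3,5) (3,6)] -> total=12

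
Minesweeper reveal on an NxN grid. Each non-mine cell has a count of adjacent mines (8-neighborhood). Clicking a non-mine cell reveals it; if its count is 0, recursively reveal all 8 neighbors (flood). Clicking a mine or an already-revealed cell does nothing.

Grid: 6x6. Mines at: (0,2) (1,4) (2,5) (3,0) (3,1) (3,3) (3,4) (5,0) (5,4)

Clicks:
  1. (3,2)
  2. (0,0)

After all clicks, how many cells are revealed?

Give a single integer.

Click 1 (3,2) count=2: revealed 1 new [(3,2)] -> total=1
Click 2 (0,0) count=0: revealed 6 new [(0,0) (0,1) (1,0) (1,1) (2,0) (2,1)] -> total=7

Answer: 7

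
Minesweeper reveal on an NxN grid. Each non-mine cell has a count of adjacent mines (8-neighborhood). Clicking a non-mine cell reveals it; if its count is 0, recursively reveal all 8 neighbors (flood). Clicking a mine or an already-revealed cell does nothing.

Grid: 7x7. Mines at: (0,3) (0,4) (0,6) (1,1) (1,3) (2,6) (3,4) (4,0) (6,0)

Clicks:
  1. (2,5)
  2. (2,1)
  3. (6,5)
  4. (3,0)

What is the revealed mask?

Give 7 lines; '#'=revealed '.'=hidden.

Answer: .......
.......
.###.#.
####.##
.######
.######
.######

Derivation:
Click 1 (2,5) count=2: revealed 1 new [(2,5)] -> total=1
Click 2 (2,1) count=1: revealed 1 new [(2,1)] -> total=2
Click 3 (6,5) count=0: revealed 25 new [(2,2) (2,3) (3,1) (3,2) (3,3) (3,5) (3,6) (4,1) (4,2) (4,3) (4,4) (4,5) (4,6) (5,1) (5,2) (5,3) (5,4) (5,5) (5,6) (6,1) (6,2) (6,3) (6,4) (6,5) (6,6)] -> total=27
Click 4 (3,0) count=1: revealed 1 new [(3,0)] -> total=28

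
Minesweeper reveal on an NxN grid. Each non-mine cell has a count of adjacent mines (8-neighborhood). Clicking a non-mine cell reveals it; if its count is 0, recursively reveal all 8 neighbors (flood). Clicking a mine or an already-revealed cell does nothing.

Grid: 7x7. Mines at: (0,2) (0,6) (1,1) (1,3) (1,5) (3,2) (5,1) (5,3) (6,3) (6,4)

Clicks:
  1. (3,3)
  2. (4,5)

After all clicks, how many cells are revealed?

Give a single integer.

Click 1 (3,3) count=1: revealed 1 new [(3,3)] -> total=1
Click 2 (4,5) count=0: revealed 16 new [(2,3) (2,4) (2,5) (2,6) (3,4) (3,5) (3,6) (4,3) (4,4) (4,5) (4,6) (5,4) (5,5) (5,6) (6,5) (6,6)] -> total=17

Answer: 17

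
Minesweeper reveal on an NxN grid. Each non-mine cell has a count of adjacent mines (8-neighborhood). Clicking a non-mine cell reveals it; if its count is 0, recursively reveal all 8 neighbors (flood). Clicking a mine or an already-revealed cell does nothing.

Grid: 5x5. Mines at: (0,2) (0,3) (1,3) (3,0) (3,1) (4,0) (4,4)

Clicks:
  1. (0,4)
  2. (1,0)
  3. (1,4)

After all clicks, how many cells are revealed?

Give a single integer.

Answer: 8

Derivation:
Click 1 (0,4) count=2: revealed 1 new [(0,4)] -> total=1
Click 2 (1,0) count=0: revealed 6 new [(0,0) (0,1) (1,0) (1,1) (2,0) (2,1)] -> total=7
Click 3 (1,4) count=2: revealed 1 new [(1,4)] -> total=8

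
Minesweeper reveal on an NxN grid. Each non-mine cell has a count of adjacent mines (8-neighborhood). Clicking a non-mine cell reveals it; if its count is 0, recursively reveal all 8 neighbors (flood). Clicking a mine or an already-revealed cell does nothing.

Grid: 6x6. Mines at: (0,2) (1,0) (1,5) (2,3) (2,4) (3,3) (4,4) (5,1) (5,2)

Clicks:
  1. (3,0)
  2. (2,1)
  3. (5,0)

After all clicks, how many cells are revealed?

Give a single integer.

Answer: 10

Derivation:
Click 1 (3,0) count=0: revealed 9 new [(2,0) (2,1) (2,2) (3,0) (3,1) (3,2) (4,0) (4,1) (4,2)] -> total=9
Click 2 (2,1) count=1: revealed 0 new [(none)] -> total=9
Click 3 (5,0) count=1: revealed 1 new [(5,0)] -> total=10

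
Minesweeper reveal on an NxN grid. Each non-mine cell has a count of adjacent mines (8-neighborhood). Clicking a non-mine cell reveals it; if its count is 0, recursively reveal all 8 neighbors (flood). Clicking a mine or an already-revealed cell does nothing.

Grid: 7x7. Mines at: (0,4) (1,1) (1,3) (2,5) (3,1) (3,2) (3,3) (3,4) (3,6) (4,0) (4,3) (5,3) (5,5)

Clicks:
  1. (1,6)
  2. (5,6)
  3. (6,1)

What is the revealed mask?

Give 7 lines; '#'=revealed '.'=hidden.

Answer: .......
......#
.......
.......
.......
###...#
###....

Derivation:
Click 1 (1,6) count=1: revealed 1 new [(1,6)] -> total=1
Click 2 (5,6) count=1: revealed 1 new [(5,6)] -> total=2
Click 3 (6,1) count=0: revealed 6 new [(5,0) (5,1) (5,2) (6,0) (6,1) (6,2)] -> total=8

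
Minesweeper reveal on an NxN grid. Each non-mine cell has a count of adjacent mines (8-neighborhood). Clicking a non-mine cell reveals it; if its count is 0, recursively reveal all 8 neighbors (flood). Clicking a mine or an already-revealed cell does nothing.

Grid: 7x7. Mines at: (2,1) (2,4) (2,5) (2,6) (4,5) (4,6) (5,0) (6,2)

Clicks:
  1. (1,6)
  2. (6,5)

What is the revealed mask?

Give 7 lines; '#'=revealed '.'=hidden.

Answer: .......
......#
.......
.......
.......
...####
...####

Derivation:
Click 1 (1,6) count=2: revealed 1 new [(1,6)] -> total=1
Click 2 (6,5) count=0: revealed 8 new [(5,3) (5,4) (5,5) (5,6) (6,3) (6,4) (6,5) (6,6)] -> total=9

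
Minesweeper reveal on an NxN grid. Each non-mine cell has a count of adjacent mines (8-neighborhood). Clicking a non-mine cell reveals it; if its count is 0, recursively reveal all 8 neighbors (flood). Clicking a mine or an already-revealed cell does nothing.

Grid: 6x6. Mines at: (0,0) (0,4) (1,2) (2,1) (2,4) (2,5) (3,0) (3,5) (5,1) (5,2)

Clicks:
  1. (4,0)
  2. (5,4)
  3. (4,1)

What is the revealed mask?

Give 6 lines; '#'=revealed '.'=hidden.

Click 1 (4,0) count=2: revealed 1 new [(4,0)] -> total=1
Click 2 (5,4) count=0: revealed 6 new [(4,3) (4,4) (4,5) (5,3) (5,4) (5,5)] -> total=7
Click 3 (4,1) count=3: revealed 1 new [(4,1)] -> total=8

Answer: ......
......
......
......
##.###
...###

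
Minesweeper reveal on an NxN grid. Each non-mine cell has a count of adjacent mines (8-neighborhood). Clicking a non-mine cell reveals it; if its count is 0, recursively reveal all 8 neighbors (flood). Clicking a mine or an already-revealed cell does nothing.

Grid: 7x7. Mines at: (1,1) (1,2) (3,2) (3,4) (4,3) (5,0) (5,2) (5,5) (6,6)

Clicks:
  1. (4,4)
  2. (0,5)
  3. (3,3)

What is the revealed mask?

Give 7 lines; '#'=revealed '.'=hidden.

Click 1 (4,4) count=3: revealed 1 new [(4,4)] -> total=1
Click 2 (0,5) count=0: revealed 16 new [(0,3) (0,4) (0,5) (0,6) (1,3) (1,4) (1,5) (1,6) (2,3) (2,4) (2,5) (2,6) (3,5) (3,6) (4,5) (4,6)] -> total=17
Click 3 (3,3) count=3: revealed 1 new [(3,3)] -> total=18

Answer: ...####
...####
...####
...#.##
....###
.......
.......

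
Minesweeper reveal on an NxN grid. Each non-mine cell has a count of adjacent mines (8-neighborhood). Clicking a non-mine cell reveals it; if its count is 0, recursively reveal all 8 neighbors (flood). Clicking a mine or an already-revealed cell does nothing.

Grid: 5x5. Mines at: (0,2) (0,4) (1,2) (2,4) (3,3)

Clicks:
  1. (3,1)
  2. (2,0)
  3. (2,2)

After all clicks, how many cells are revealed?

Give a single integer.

Click 1 (3,1) count=0: revealed 13 new [(0,0) (0,1) (1,0) (1,1) (2,0) (2,1) (2,2) (3,0) (3,1) (3,2) (4,0) (4,1) (4,2)] -> total=13
Click 2 (2,0) count=0: revealed 0 new [(none)] -> total=13
Click 3 (2,2) count=2: revealed 0 new [(none)] -> total=13

Answer: 13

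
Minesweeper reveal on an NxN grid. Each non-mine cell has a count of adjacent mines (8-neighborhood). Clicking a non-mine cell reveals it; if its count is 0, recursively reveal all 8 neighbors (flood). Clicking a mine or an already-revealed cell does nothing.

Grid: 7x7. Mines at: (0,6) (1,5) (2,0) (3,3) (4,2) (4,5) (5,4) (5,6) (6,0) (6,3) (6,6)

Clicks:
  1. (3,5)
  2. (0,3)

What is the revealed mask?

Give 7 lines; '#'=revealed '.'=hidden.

Answer: #####..
#####..
.####..
.....#.
.......
.......
.......

Derivation:
Click 1 (3,5) count=1: revealed 1 new [(3,5)] -> total=1
Click 2 (0,3) count=0: revealed 14 new [(0,0) (0,1) (0,2) (0,3) (0,4) (1,0) (1,1) (1,2) (1,3) (1,4) (2,1) (2,2) (2,3) (2,4)] -> total=15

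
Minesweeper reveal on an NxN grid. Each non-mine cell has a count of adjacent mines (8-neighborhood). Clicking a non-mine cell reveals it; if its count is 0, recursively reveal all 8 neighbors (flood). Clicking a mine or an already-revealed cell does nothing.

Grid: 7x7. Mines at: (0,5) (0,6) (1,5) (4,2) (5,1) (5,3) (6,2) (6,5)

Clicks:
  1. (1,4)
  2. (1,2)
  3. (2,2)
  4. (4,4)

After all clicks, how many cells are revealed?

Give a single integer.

Answer: 33

Derivation:
Click 1 (1,4) count=2: revealed 1 new [(1,4)] -> total=1
Click 2 (1,2) count=0: revealed 32 new [(0,0) (0,1) (0,2) (0,3) (0,4) (1,0) (1,1) (1,2) (1,3) (2,0) (2,1) (2,2) (2,3) (2,4) (2,5) (2,6) (3,0) (3,1) (3,2) (3,3) (3,4) (3,5) (3,6) (4,0) (4,1) (4,3) (4,4) (4,5) (4,6) (5,4) (5,5) (5,6)] -> total=33
Click 3 (2,2) count=0: revealed 0 new [(none)] -> total=33
Click 4 (4,4) count=1: revealed 0 new [(none)] -> total=33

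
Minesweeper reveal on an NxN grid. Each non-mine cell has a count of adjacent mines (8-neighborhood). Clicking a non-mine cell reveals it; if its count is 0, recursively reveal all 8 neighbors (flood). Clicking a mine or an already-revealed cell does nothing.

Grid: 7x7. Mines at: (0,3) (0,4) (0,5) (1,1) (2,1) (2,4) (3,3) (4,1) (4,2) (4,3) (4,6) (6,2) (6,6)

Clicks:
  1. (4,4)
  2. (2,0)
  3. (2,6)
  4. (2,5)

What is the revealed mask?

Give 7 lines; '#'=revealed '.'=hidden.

Click 1 (4,4) count=2: revealed 1 new [(4,4)] -> total=1
Click 2 (2,0) count=2: revealed 1 new [(2,0)] -> total=2
Click 3 (2,6) count=0: revealed 6 new [(1,5) (1,6) (2,5) (2,6) (3,5) (3,6)] -> total=8
Click 4 (2,5) count=1: revealed 0 new [(none)] -> total=8

Answer: .......
.....##
#....##
.....##
....#..
.......
.......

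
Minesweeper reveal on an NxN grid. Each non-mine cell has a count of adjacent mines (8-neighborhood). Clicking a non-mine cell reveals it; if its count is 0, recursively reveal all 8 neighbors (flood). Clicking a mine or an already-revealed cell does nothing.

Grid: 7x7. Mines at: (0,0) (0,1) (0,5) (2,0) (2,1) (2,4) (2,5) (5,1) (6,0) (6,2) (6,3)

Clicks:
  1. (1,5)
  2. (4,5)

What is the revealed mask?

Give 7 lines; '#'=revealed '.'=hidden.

Answer: .......
.....#.
.......
..#####
..#####
..#####
....###

Derivation:
Click 1 (1,5) count=3: revealed 1 new [(1,5)] -> total=1
Click 2 (4,5) count=0: revealed 18 new [(3,2) (3,3) (3,4) (3,5) (3,6) (4,2) (4,3) (4,4) (4,5) (4,6) (5,2) (5,3) (5,4) (5,5) (5,6) (6,4) (6,5) (6,6)] -> total=19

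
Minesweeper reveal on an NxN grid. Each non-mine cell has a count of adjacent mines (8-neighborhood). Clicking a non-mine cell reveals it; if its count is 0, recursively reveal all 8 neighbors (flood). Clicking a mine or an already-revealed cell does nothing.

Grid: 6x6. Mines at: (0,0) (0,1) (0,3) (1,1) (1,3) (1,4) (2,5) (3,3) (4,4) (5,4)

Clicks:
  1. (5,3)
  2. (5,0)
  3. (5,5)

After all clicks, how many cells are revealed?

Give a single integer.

Answer: 15

Derivation:
Click 1 (5,3) count=2: revealed 1 new [(5,3)] -> total=1
Click 2 (5,0) count=0: revealed 13 new [(2,0) (2,1) (2,2) (3,0) (3,1) (3,2) (4,0) (4,1) (4,2) (4,3) (5,0) (5,1) (5,2)] -> total=14
Click 3 (5,5) count=2: revealed 1 new [(5,5)] -> total=15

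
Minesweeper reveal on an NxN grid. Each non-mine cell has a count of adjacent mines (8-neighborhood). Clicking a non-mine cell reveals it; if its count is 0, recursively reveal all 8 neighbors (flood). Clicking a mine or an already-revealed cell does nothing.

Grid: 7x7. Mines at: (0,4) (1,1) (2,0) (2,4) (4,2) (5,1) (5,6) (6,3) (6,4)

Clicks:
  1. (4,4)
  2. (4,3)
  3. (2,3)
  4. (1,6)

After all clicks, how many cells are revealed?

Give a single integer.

Click 1 (4,4) count=0: revealed 9 new [(3,3) (3,4) (3,5) (4,3) (4,4) (4,5) (5,3) (5,4) (5,5)] -> total=9
Click 2 (4,3) count=1: revealed 0 new [(none)] -> total=9
Click 3 (2,3) count=1: revealed 1 new [(2,3)] -> total=10
Click 4 (1,6) count=0: revealed 8 new [(0,5) (0,6) (1,5) (1,6) (2,5) (2,6) (3,6) (4,6)] -> total=18

Answer: 18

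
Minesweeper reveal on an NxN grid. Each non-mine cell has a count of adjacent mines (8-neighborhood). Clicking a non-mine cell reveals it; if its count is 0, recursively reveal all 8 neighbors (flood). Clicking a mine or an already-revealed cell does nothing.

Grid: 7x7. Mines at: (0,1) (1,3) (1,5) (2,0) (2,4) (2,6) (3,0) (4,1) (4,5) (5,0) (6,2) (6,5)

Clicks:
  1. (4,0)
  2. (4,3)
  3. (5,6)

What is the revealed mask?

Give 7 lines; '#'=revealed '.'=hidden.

Click 1 (4,0) count=3: revealed 1 new [(4,0)] -> total=1
Click 2 (4,3) count=0: revealed 9 new [(3,2) (3,3) (3,4) (4,2) (4,3) (4,4) (5,2) (5,3) (5,4)] -> total=10
Click 3 (5,6) count=2: revealed 1 new [(5,6)] -> total=11

Answer: .......
.......
.......
..###..
#.###..
..###.#
.......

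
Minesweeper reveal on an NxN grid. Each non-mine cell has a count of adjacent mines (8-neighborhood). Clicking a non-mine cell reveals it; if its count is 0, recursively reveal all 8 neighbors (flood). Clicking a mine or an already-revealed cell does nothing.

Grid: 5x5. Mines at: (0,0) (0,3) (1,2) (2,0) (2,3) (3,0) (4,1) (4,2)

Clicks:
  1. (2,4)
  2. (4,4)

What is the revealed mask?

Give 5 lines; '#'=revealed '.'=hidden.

Answer: .....
.....
....#
...##
...##

Derivation:
Click 1 (2,4) count=1: revealed 1 new [(2,4)] -> total=1
Click 2 (4,4) count=0: revealed 4 new [(3,3) (3,4) (4,3) (4,4)] -> total=5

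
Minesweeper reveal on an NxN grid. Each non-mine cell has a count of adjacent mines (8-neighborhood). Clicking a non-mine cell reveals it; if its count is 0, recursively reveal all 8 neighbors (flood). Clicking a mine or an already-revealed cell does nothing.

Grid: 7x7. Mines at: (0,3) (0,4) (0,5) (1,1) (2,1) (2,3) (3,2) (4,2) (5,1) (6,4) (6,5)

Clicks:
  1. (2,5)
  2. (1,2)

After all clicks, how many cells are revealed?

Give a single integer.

Click 1 (2,5) count=0: revealed 18 new [(1,4) (1,5) (1,6) (2,4) (2,5) (2,6) (3,3) (3,4) (3,5) (3,6) (4,3) (4,4) (4,5) (4,6) (5,3) (5,4) (5,5) (5,6)] -> total=18
Click 2 (1,2) count=4: revealed 1 new [(1,2)] -> total=19

Answer: 19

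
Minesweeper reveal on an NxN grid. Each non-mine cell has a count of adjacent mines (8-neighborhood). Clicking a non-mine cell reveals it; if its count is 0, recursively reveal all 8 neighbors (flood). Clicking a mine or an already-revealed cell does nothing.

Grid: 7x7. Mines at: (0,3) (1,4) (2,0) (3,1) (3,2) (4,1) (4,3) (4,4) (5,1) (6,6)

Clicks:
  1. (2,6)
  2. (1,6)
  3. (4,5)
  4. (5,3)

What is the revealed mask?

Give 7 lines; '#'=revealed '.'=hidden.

Click 1 (2,6) count=0: revealed 12 new [(0,5) (0,6) (1,5) (1,6) (2,5) (2,6) (3,5) (3,6) (4,5) (4,6) (5,5) (5,6)] -> total=12
Click 2 (1,6) count=0: revealed 0 new [(none)] -> total=12
Click 3 (4,5) count=1: revealed 0 new [(none)] -> total=12
Click 4 (5,3) count=2: revealed 1 new [(5,3)] -> total=13

Answer: .....##
.....##
.....##
.....##
.....##
...#.##
.......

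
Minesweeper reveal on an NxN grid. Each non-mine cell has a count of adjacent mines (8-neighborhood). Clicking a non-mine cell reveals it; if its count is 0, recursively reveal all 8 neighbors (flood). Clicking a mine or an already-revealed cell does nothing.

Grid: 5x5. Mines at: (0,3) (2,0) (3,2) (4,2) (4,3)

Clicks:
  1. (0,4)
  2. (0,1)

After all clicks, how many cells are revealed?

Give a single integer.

Answer: 7

Derivation:
Click 1 (0,4) count=1: revealed 1 new [(0,4)] -> total=1
Click 2 (0,1) count=0: revealed 6 new [(0,0) (0,1) (0,2) (1,0) (1,1) (1,2)] -> total=7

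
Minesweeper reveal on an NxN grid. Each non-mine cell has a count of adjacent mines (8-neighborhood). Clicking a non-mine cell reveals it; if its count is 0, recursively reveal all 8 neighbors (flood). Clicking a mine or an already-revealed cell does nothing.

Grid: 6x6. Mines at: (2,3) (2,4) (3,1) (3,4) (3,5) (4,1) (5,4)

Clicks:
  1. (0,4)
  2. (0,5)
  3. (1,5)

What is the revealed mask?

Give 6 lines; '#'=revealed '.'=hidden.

Answer: ######
######
###...
......
......
......

Derivation:
Click 1 (0,4) count=0: revealed 15 new [(0,0) (0,1) (0,2) (0,3) (0,4) (0,5) (1,0) (1,1) (1,2) (1,3) (1,4) (1,5) (2,0) (2,1) (2,2)] -> total=15
Click 2 (0,5) count=0: revealed 0 new [(none)] -> total=15
Click 3 (1,5) count=1: revealed 0 new [(none)] -> total=15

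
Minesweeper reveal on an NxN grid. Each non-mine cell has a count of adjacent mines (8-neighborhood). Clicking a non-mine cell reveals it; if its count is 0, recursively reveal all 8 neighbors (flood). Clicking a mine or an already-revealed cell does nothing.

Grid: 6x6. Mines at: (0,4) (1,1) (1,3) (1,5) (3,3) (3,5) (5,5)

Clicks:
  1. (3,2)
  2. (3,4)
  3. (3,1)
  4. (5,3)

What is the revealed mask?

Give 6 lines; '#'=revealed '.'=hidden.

Answer: ......
......
###...
###.#.
#####.
#####.

Derivation:
Click 1 (3,2) count=1: revealed 1 new [(3,2)] -> total=1
Click 2 (3,4) count=2: revealed 1 new [(3,4)] -> total=2
Click 3 (3,1) count=0: revealed 15 new [(2,0) (2,1) (2,2) (3,0) (3,1) (4,0) (4,1) (4,2) (4,3) (4,4) (5,0) (5,1) (5,2) (5,3) (5,4)] -> total=17
Click 4 (5,3) count=0: revealed 0 new [(none)] -> total=17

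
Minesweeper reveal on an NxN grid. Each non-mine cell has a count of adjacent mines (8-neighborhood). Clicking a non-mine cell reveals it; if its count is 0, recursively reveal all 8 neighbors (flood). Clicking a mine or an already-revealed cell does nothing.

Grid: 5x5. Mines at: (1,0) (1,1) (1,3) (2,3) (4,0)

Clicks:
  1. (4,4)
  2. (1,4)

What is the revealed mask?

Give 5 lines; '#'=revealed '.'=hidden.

Answer: .....
....#
.....
.####
.####

Derivation:
Click 1 (4,4) count=0: revealed 8 new [(3,1) (3,2) (3,3) (3,4) (4,1) (4,2) (4,3) (4,4)] -> total=8
Click 2 (1,4) count=2: revealed 1 new [(1,4)] -> total=9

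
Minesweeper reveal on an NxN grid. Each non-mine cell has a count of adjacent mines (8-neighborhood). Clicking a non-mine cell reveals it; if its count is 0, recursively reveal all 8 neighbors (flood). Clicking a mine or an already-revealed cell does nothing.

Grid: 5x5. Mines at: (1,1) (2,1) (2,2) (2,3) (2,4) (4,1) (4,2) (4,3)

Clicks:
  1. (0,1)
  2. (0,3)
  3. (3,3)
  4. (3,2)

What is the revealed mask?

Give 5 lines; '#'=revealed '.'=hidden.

Answer: .####
..###
.....
..##.
.....

Derivation:
Click 1 (0,1) count=1: revealed 1 new [(0,1)] -> total=1
Click 2 (0,3) count=0: revealed 6 new [(0,2) (0,3) (0,4) (1,2) (1,3) (1,4)] -> total=7
Click 3 (3,3) count=5: revealed 1 new [(3,3)] -> total=8
Click 4 (3,2) count=6: revealed 1 new [(3,2)] -> total=9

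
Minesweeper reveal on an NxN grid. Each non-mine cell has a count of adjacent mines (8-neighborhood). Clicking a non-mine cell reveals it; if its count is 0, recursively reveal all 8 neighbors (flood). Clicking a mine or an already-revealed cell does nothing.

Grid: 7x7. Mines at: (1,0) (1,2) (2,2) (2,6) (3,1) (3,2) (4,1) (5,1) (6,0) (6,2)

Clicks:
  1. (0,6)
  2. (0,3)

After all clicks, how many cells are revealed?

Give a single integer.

Answer: 27

Derivation:
Click 1 (0,6) count=0: revealed 27 new [(0,3) (0,4) (0,5) (0,6) (1,3) (1,4) (1,5) (1,6) (2,3) (2,4) (2,5) (3,3) (3,4) (3,5) (3,6) (4,3) (4,4) (4,5) (4,6) (5,3) (5,4) (5,5) (5,6) (6,3) (6,4) (6,5) (6,6)] -> total=27
Click 2 (0,3) count=1: revealed 0 new [(none)] -> total=27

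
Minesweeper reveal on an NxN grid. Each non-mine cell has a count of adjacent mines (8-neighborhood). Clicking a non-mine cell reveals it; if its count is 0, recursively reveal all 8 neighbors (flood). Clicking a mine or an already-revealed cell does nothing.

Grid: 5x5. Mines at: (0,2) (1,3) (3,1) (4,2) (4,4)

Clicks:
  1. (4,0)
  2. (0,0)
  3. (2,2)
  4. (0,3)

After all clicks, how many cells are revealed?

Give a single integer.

Click 1 (4,0) count=1: revealed 1 new [(4,0)] -> total=1
Click 2 (0,0) count=0: revealed 6 new [(0,0) (0,1) (1,0) (1,1) (2,0) (2,1)] -> total=7
Click 3 (2,2) count=2: revealed 1 new [(2,2)] -> total=8
Click 4 (0,3) count=2: revealed 1 new [(0,3)] -> total=9

Answer: 9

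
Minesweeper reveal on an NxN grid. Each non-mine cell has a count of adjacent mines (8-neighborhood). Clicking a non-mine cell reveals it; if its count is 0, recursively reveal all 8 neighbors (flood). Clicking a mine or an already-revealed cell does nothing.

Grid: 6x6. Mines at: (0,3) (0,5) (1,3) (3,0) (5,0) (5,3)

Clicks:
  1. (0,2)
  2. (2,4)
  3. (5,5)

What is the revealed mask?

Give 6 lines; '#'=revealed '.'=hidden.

Answer: ..#...
....##
.#####
.#####
.#####
....##

Derivation:
Click 1 (0,2) count=2: revealed 1 new [(0,2)] -> total=1
Click 2 (2,4) count=1: revealed 1 new [(2,4)] -> total=2
Click 3 (5,5) count=0: revealed 18 new [(1,4) (1,5) (2,1) (2,2) (2,3) (2,5) (3,1) (3,2) (3,3) (3,4) (3,5) (4,1) (4,2) (4,3) (4,4) (4,5) (5,4) (5,5)] -> total=20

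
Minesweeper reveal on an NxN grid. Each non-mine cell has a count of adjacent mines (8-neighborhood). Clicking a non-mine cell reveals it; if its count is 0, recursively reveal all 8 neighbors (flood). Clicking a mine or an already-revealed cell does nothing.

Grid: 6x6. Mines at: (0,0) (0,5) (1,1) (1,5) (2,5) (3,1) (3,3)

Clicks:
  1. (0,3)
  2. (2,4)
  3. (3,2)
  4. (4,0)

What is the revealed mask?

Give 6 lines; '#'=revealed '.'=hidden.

Answer: ..###.
..###.
..###.
..#...
#.....
......

Derivation:
Click 1 (0,3) count=0: revealed 9 new [(0,2) (0,3) (0,4) (1,2) (1,3) (1,4) (2,2) (2,3) (2,4)] -> total=9
Click 2 (2,4) count=3: revealed 0 new [(none)] -> total=9
Click 3 (3,2) count=2: revealed 1 new [(3,2)] -> total=10
Click 4 (4,0) count=1: revealed 1 new [(4,0)] -> total=11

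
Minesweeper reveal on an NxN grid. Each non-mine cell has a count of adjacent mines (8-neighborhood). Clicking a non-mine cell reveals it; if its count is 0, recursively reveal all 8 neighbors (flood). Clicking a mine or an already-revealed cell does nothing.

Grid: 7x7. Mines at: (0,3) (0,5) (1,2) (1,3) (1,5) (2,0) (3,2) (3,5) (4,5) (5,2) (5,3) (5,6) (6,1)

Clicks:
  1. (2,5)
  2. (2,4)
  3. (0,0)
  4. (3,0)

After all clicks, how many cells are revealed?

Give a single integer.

Answer: 7

Derivation:
Click 1 (2,5) count=2: revealed 1 new [(2,5)] -> total=1
Click 2 (2,4) count=3: revealed 1 new [(2,4)] -> total=2
Click 3 (0,0) count=0: revealed 4 new [(0,0) (0,1) (1,0) (1,1)] -> total=6
Click 4 (3,0) count=1: revealed 1 new [(3,0)] -> total=7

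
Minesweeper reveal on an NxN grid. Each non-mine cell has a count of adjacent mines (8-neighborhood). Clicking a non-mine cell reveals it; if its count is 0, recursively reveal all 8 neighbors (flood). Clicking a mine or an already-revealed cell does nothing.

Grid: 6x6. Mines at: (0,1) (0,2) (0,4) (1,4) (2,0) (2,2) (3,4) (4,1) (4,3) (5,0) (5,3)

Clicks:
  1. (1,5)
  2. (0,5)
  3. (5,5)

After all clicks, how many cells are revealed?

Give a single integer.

Answer: 6

Derivation:
Click 1 (1,5) count=2: revealed 1 new [(1,5)] -> total=1
Click 2 (0,5) count=2: revealed 1 new [(0,5)] -> total=2
Click 3 (5,5) count=0: revealed 4 new [(4,4) (4,5) (5,4) (5,5)] -> total=6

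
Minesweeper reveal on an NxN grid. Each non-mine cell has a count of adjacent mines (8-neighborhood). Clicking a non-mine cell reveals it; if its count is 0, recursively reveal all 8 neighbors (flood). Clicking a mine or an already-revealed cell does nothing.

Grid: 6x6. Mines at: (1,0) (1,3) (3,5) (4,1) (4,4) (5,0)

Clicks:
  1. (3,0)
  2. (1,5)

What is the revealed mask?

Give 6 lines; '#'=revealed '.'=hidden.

Click 1 (3,0) count=1: revealed 1 new [(3,0)] -> total=1
Click 2 (1,5) count=0: revealed 6 new [(0,4) (0,5) (1,4) (1,5) (2,4) (2,5)] -> total=7

Answer: ....##
....##
....##
#.....
......
......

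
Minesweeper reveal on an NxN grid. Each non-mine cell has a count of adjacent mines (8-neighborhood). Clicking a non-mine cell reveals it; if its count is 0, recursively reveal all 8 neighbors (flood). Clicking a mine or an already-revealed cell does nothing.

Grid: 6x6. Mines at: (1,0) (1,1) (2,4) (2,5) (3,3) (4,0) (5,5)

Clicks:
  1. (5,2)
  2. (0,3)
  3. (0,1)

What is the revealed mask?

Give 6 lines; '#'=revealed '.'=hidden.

Click 1 (5,2) count=0: revealed 8 new [(4,1) (4,2) (4,3) (4,4) (5,1) (5,2) (5,3) (5,4)] -> total=8
Click 2 (0,3) count=0: revealed 8 new [(0,2) (0,3) (0,4) (0,5) (1,2) (1,3) (1,4) (1,5)] -> total=16
Click 3 (0,1) count=2: revealed 1 new [(0,1)] -> total=17

Answer: .#####
..####
......
......
.####.
.####.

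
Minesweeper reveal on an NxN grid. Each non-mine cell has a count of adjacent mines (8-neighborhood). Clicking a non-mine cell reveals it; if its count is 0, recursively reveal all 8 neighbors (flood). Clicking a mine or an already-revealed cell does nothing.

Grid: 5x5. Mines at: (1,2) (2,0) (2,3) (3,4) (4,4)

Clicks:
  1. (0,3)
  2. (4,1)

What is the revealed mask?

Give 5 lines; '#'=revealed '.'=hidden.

Answer: ...#.
.....
.....
####.
####.

Derivation:
Click 1 (0,3) count=1: revealed 1 new [(0,3)] -> total=1
Click 2 (4,1) count=0: revealed 8 new [(3,0) (3,1) (3,2) (3,3) (4,0) (4,1) (4,2) (4,3)] -> total=9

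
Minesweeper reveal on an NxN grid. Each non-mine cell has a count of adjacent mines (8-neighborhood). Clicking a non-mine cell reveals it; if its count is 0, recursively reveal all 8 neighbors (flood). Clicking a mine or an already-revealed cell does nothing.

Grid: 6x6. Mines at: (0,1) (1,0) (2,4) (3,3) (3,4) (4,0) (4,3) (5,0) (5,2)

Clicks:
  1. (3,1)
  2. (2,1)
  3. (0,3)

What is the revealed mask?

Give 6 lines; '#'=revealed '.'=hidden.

Answer: ..####
..####
.#....
.#....
......
......

Derivation:
Click 1 (3,1) count=1: revealed 1 new [(3,1)] -> total=1
Click 2 (2,1) count=1: revealed 1 new [(2,1)] -> total=2
Click 3 (0,3) count=0: revealed 8 new [(0,2) (0,3) (0,4) (0,5) (1,2) (1,3) (1,4) (1,5)] -> total=10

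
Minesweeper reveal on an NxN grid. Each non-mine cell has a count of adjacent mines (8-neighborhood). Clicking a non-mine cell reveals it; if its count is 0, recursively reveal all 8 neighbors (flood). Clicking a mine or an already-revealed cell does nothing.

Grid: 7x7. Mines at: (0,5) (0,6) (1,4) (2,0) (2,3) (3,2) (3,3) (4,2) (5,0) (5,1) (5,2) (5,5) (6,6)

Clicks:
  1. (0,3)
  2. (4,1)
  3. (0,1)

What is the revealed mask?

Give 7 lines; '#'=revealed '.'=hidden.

Click 1 (0,3) count=1: revealed 1 new [(0,3)] -> total=1
Click 2 (4,1) count=5: revealed 1 new [(4,1)] -> total=2
Click 3 (0,1) count=0: revealed 7 new [(0,0) (0,1) (0,2) (1,0) (1,1) (1,2) (1,3)] -> total=9

Answer: ####...
####...
.......
.......
.#.....
.......
.......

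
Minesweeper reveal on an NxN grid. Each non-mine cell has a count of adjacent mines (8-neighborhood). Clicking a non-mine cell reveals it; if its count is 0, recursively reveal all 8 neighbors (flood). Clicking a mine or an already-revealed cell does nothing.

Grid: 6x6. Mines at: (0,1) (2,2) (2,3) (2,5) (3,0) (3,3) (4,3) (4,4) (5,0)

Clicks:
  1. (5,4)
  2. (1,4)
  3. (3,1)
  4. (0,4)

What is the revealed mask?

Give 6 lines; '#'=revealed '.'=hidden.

Click 1 (5,4) count=2: revealed 1 new [(5,4)] -> total=1
Click 2 (1,4) count=2: revealed 1 new [(1,4)] -> total=2
Click 3 (3,1) count=2: revealed 1 new [(3,1)] -> total=3
Click 4 (0,4) count=0: revealed 7 new [(0,2) (0,3) (0,4) (0,5) (1,2) (1,3) (1,5)] -> total=10

Answer: ..####
..####
......
.#....
......
....#.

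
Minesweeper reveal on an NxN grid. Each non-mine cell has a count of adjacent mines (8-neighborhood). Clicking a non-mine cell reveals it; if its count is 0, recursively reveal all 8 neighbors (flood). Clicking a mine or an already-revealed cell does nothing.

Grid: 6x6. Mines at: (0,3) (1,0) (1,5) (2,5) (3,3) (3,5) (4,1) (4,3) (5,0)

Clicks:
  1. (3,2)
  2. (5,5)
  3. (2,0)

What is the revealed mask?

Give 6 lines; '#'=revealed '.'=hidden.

Answer: ......
......
#.....
..#...
....##
....##

Derivation:
Click 1 (3,2) count=3: revealed 1 new [(3,2)] -> total=1
Click 2 (5,5) count=0: revealed 4 new [(4,4) (4,5) (5,4) (5,5)] -> total=5
Click 3 (2,0) count=1: revealed 1 new [(2,0)] -> total=6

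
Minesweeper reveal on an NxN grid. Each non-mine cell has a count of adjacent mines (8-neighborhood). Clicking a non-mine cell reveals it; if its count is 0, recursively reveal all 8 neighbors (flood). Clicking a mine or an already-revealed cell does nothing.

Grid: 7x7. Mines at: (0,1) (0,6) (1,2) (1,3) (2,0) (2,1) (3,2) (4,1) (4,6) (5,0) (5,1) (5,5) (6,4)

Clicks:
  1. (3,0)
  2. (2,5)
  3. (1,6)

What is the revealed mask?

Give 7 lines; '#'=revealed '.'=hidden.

Answer: .......
....###
...####
#..####
...###.
.......
.......

Derivation:
Click 1 (3,0) count=3: revealed 1 new [(3,0)] -> total=1
Click 2 (2,5) count=0: revealed 14 new [(1,4) (1,5) (1,6) (2,3) (2,4) (2,5) (2,6) (3,3) (3,4) (3,5) (3,6) (4,3) (4,4) (4,5)] -> total=15
Click 3 (1,6) count=1: revealed 0 new [(none)] -> total=15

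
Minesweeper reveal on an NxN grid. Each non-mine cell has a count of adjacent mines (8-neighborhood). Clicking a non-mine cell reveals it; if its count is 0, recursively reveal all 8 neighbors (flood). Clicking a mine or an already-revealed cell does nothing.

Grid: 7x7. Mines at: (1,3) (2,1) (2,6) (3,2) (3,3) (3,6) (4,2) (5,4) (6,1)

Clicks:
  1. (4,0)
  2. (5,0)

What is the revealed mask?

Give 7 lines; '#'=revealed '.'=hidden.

Answer: .......
.......
.......
##.....
##.....
##.....
.......

Derivation:
Click 1 (4,0) count=0: revealed 6 new [(3,0) (3,1) (4,0) (4,1) (5,0) (5,1)] -> total=6
Click 2 (5,0) count=1: revealed 0 new [(none)] -> total=6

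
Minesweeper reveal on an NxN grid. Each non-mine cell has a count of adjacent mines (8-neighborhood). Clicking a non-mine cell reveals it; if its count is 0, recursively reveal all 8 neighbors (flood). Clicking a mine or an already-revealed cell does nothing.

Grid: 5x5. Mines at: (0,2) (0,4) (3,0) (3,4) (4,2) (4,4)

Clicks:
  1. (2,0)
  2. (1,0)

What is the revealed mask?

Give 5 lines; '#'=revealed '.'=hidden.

Click 1 (2,0) count=1: revealed 1 new [(2,0)] -> total=1
Click 2 (1,0) count=0: revealed 5 new [(0,0) (0,1) (1,0) (1,1) (2,1)] -> total=6

Answer: ##...
##...
##...
.....
.....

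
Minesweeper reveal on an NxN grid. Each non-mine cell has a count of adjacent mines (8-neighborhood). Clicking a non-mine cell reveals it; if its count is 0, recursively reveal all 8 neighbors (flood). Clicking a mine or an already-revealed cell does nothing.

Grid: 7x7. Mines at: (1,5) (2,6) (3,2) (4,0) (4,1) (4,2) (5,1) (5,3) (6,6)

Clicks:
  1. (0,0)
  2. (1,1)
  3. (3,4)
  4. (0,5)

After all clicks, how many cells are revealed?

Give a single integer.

Answer: 30

Derivation:
Click 1 (0,0) count=0: revealed 17 new [(0,0) (0,1) (0,2) (0,3) (0,4) (1,0) (1,1) (1,2) (1,3) (1,4) (2,0) (2,1) (2,2) (2,3) (2,4) (3,0) (3,1)] -> total=17
Click 2 (1,1) count=0: revealed 0 new [(none)] -> total=17
Click 3 (3,4) count=0: revealed 12 new [(2,5) (3,3) (3,4) (3,5) (3,6) (4,3) (4,4) (4,5) (4,6) (5,4) (5,5) (5,6)] -> total=29
Click 4 (0,5) count=1: revealed 1 new [(0,5)] -> total=30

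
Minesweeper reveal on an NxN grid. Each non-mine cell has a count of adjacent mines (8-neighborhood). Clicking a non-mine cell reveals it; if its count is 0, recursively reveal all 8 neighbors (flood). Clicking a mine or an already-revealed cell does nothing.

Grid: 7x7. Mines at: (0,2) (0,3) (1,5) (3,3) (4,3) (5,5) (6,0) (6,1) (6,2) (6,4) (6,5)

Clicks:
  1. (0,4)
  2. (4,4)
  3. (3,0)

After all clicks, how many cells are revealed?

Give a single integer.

Answer: 19

Derivation:
Click 1 (0,4) count=2: revealed 1 new [(0,4)] -> total=1
Click 2 (4,4) count=3: revealed 1 new [(4,4)] -> total=2
Click 3 (3,0) count=0: revealed 17 new [(0,0) (0,1) (1,0) (1,1) (1,2) (2,0) (2,1) (2,2) (3,0) (3,1) (3,2) (4,0) (4,1) (4,2) (5,0) (5,1) (5,2)] -> total=19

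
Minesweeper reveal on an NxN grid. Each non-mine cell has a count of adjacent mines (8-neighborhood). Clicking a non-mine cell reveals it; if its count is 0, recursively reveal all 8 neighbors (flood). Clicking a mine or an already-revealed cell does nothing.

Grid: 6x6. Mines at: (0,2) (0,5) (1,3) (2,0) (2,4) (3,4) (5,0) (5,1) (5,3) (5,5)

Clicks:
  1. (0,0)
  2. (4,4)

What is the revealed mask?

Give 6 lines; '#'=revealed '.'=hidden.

Answer: ##....
##....
......
......
....#.
......

Derivation:
Click 1 (0,0) count=0: revealed 4 new [(0,0) (0,1) (1,0) (1,1)] -> total=4
Click 2 (4,4) count=3: revealed 1 new [(4,4)] -> total=5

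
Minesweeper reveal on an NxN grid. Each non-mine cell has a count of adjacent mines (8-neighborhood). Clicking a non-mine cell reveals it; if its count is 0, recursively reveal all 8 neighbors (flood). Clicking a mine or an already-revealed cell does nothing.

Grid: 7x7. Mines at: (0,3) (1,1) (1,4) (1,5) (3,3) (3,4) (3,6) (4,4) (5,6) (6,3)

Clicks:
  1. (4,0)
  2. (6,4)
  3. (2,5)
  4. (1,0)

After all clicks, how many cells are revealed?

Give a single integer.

Click 1 (4,0) count=0: revealed 15 new [(2,0) (2,1) (2,2) (3,0) (3,1) (3,2) (4,0) (4,1) (4,2) (5,0) (5,1) (5,2) (6,0) (6,1) (6,2)] -> total=15
Click 2 (6,4) count=1: revealed 1 new [(6,4)] -> total=16
Click 3 (2,5) count=4: revealed 1 new [(2,5)] -> total=17
Click 4 (1,0) count=1: revealed 1 new [(1,0)] -> total=18

Answer: 18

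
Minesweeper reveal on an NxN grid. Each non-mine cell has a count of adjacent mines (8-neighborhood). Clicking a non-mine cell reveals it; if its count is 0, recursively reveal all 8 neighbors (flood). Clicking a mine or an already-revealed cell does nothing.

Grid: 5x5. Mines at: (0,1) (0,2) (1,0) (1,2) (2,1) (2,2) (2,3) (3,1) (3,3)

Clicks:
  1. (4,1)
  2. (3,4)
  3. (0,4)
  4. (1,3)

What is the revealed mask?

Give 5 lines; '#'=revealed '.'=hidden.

Click 1 (4,1) count=1: revealed 1 new [(4,1)] -> total=1
Click 2 (3,4) count=2: revealed 1 new [(3,4)] -> total=2
Click 3 (0,4) count=0: revealed 4 new [(0,3) (0,4) (1,3) (1,4)] -> total=6
Click 4 (1,3) count=4: revealed 0 new [(none)] -> total=6

Answer: ...##
...##
.....
....#
.#...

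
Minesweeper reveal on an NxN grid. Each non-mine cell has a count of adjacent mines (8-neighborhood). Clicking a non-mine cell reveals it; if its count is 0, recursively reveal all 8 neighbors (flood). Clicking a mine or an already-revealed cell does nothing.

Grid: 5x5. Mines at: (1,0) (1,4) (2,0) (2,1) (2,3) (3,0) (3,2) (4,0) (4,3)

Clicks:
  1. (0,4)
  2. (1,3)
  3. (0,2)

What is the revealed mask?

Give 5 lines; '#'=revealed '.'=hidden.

Answer: .####
.###.
.....
.....
.....

Derivation:
Click 1 (0,4) count=1: revealed 1 new [(0,4)] -> total=1
Click 2 (1,3) count=2: revealed 1 new [(1,3)] -> total=2
Click 3 (0,2) count=0: revealed 5 new [(0,1) (0,2) (0,3) (1,1) (1,2)] -> total=7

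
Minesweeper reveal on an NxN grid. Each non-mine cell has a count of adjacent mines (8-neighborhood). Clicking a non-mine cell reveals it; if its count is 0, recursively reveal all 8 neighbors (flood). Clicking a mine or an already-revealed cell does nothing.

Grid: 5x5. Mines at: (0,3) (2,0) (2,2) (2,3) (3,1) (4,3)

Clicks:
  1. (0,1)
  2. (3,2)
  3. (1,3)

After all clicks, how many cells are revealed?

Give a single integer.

Click 1 (0,1) count=0: revealed 6 new [(0,0) (0,1) (0,2) (1,0) (1,1) (1,2)] -> total=6
Click 2 (3,2) count=4: revealed 1 new [(3,2)] -> total=7
Click 3 (1,3) count=3: revealed 1 new [(1,3)] -> total=8

Answer: 8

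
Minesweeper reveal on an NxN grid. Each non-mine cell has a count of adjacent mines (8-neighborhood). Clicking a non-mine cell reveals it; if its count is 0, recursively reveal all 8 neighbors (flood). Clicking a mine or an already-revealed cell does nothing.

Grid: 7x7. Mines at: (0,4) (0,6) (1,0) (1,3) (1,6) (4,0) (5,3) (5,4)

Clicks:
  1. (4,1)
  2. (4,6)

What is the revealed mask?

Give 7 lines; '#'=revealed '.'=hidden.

Click 1 (4,1) count=1: revealed 1 new [(4,1)] -> total=1
Click 2 (4,6) count=0: revealed 21 new [(2,1) (2,2) (2,3) (2,4) (2,5) (2,6) (3,1) (3,2) (3,3) (3,4) (3,5) (3,6) (4,2) (4,3) (4,4) (4,5) (4,6) (5,5) (5,6) (6,5) (6,6)] -> total=22

Answer: .......
.......
.######
.######
.######
.....##
.....##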